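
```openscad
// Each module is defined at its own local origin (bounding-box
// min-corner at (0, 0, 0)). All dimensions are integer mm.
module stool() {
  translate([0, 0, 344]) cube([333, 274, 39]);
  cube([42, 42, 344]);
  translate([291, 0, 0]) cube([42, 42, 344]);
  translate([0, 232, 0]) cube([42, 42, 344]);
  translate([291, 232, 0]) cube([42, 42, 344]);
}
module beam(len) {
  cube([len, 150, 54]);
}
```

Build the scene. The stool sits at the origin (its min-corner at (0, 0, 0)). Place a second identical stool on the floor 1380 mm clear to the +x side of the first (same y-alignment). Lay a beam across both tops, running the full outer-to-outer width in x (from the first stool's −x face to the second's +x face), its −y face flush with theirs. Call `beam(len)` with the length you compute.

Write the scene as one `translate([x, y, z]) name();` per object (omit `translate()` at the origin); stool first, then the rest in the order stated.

stool();
translate([1713, 0, 0]) stool();
translate([0, 0, 383]) beam(2046);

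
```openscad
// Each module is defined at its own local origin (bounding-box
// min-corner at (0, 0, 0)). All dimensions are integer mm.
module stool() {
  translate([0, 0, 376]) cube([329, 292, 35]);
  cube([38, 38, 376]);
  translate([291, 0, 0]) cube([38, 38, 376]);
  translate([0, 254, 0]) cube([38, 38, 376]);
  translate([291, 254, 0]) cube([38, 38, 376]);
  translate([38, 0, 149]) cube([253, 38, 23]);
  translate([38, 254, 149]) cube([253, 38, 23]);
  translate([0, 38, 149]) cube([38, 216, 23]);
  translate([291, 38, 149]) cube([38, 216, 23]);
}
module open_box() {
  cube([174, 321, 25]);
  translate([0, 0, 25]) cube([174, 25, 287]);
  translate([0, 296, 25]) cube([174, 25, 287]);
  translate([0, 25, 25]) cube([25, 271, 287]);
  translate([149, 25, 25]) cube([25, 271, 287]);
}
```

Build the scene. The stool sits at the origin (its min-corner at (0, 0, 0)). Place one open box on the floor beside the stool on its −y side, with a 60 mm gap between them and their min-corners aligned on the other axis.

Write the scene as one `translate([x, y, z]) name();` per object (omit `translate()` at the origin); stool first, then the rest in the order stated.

stool();
translate([0, -381, 0]) open_box();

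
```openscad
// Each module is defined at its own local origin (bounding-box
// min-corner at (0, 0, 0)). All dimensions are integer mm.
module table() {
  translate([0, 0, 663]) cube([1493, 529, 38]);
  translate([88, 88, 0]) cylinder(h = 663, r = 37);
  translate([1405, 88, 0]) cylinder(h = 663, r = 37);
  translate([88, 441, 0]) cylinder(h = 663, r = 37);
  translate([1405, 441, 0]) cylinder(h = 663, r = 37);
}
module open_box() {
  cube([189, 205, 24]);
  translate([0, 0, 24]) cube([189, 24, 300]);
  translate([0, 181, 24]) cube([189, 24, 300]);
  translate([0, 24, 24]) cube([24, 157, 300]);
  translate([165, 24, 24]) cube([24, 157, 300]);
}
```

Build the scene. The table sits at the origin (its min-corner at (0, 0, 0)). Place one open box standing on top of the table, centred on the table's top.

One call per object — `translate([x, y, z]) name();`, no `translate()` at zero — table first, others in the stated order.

table();
translate([652, 162, 701]) open_box();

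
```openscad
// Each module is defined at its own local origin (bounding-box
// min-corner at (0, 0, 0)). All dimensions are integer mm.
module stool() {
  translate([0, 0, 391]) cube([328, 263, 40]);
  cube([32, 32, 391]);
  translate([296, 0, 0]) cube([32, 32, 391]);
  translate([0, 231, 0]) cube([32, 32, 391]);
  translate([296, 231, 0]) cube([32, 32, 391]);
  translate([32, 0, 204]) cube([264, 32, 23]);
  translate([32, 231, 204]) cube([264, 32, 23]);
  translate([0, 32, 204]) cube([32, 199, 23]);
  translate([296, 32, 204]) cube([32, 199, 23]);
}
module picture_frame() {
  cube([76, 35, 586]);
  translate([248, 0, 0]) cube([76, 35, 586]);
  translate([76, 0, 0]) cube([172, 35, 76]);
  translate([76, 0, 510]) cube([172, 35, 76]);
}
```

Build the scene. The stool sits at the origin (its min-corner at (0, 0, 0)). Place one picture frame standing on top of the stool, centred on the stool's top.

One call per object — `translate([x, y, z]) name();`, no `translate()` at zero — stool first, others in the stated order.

stool();
translate([2, 114, 431]) picture_frame();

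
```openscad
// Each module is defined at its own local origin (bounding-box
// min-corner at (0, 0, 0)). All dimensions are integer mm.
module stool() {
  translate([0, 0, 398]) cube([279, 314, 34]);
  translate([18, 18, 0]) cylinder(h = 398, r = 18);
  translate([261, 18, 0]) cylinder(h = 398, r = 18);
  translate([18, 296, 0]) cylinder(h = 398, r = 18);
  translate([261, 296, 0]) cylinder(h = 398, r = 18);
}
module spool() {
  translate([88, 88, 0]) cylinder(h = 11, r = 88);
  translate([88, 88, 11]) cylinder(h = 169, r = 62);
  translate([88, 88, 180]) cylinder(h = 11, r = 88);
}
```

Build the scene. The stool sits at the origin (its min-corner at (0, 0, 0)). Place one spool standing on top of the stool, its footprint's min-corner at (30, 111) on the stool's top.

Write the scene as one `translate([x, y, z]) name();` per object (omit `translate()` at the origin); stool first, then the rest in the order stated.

stool();
translate([30, 111, 432]) spool();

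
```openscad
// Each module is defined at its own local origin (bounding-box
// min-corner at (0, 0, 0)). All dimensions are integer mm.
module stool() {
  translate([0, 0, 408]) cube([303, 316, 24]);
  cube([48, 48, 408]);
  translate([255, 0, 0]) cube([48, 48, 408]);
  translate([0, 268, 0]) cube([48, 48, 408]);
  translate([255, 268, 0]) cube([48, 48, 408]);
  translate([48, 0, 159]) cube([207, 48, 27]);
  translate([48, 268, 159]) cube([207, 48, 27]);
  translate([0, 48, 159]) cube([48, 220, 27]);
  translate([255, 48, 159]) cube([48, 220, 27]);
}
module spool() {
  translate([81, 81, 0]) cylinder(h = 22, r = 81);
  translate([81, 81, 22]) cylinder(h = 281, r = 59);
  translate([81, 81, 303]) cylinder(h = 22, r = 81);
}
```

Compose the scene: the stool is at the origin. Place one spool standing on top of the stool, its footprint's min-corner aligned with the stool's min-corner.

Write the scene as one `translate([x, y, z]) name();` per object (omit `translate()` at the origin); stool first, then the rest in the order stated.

stool();
translate([0, 0, 432]) spool();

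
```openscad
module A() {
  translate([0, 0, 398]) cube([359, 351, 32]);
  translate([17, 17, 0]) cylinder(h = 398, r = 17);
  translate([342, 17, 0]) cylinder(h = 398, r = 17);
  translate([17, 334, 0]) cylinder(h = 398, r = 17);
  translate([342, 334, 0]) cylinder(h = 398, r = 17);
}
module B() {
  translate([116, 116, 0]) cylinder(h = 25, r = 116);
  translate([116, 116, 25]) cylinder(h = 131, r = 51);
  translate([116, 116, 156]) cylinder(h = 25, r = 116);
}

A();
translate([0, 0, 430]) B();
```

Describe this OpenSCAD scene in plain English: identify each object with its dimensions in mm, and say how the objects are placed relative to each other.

A is a four-legged stool. The seat is 359×351 mm, 32 mm thick, top at z = 430 mm. It stands on four round legs, each 34 mm in diameter, from z = 0 to the seat underside, each leg's axis is inset half a diameter from the nearest pair of seat edges (so the leg's bounding box is flush with the corner).

B is a spool: two coaxial disc flanges of radius 116 mm and thickness 25 mm, joined by a core cylinder of radius 51 mm and height 131 mm. The lower flange rests on z = 0 and the three cylinders share a vertical axis.

The spool is on top of the stool.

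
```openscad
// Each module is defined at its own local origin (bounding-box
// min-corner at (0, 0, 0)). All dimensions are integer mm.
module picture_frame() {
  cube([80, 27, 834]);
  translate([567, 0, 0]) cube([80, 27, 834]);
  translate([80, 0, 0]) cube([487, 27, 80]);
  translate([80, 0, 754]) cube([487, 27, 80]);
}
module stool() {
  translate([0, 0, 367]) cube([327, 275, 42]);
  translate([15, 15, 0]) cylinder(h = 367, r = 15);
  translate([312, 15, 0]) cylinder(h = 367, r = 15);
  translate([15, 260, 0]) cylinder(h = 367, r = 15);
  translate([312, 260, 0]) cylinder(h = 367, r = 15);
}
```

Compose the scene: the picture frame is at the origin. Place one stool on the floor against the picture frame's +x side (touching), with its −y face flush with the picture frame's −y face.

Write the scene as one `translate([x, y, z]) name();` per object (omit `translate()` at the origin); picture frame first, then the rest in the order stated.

picture_frame();
translate([647, 0, 0]) stool();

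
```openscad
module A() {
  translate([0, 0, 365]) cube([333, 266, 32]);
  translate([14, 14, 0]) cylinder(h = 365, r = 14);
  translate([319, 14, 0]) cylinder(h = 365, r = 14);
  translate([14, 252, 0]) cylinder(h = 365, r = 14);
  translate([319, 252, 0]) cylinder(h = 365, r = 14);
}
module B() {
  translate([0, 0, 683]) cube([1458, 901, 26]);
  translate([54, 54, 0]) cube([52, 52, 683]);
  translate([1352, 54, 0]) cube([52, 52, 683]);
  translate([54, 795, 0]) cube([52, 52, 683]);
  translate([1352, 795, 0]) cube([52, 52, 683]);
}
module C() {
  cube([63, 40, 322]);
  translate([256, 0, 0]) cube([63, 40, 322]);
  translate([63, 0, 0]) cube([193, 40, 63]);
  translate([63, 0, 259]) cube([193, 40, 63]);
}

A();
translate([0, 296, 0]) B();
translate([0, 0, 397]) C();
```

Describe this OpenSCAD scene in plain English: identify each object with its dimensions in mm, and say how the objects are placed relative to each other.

A is a simple wooden stool: a rectangular seat 333 mm (x) by 266 mm (y), 32 mm thick, top face at z = 397 mm, on four round legs, each 28 mm in diameter. The legs rest on z = 0, each leg's axis is inset half a diameter from the nearest pair of seat edges (so the leg's bounding box is flush with the corner).

B is a table: top 1458 mm (x) × 901 mm (y), 26 mm thick, upper face at z = 709 mm, on four 52×52 mm square legs, each inset 54 mm from the nearest pair of top edges, running from z = 0 to the bottom of the top.

C is a picture frame with a 193×196 mm rectangular opening (x by z) and a uniform 63 mm border on every side. Frame depth is 40 mm along y. It is built from two vertical stiles running the full outside height and two horizontal rails spanning the gap between the stiles.

The table is on the floor beside the stool on its +y side. The picture frame is on top of the stool.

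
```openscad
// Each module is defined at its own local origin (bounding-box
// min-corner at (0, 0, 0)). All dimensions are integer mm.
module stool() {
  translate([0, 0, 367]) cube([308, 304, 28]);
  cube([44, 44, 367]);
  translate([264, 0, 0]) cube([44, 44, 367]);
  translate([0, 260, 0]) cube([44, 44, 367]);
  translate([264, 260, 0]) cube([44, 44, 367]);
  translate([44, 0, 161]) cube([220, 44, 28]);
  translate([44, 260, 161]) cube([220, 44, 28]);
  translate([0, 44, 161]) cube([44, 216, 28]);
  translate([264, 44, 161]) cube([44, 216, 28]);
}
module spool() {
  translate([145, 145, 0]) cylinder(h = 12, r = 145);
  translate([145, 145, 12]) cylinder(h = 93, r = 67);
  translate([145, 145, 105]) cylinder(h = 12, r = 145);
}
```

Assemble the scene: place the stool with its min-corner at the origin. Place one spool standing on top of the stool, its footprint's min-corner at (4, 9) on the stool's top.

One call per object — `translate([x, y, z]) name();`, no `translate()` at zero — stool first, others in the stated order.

stool();
translate([4, 9, 395]) spool();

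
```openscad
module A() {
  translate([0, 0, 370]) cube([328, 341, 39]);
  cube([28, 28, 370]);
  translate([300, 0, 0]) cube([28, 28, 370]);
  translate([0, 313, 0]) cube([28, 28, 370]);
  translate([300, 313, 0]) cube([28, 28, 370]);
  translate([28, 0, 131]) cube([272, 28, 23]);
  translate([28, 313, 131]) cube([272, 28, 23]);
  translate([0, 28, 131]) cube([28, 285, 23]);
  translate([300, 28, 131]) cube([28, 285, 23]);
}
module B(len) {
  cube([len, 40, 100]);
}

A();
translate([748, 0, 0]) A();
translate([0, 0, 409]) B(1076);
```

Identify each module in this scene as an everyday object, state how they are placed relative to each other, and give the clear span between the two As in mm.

Second stool starts at x = 748; first ends at x = 328; clear span = 748 − 328 = 420 mm.

A is a stool. B is a beam. A beam spans the tops of two stools. The clear span between the two stools is 420 mm.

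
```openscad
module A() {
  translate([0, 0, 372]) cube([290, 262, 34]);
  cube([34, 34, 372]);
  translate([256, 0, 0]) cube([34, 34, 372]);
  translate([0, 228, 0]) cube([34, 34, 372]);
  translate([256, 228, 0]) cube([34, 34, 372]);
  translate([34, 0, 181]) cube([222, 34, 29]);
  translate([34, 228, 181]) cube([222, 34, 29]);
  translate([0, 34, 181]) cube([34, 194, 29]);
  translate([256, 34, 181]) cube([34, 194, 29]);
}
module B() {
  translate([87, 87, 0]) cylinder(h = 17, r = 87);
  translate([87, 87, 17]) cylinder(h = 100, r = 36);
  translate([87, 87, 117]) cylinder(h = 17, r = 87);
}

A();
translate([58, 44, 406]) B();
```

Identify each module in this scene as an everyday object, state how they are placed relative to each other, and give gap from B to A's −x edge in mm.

A is a stool. B is a spool. The spool is on top of the stool, centred. The gap from the spool to the stool's −x edge is 58 mm.

The spool's min-x is at 58; the stool's min-x is 0; gap = 58 mm.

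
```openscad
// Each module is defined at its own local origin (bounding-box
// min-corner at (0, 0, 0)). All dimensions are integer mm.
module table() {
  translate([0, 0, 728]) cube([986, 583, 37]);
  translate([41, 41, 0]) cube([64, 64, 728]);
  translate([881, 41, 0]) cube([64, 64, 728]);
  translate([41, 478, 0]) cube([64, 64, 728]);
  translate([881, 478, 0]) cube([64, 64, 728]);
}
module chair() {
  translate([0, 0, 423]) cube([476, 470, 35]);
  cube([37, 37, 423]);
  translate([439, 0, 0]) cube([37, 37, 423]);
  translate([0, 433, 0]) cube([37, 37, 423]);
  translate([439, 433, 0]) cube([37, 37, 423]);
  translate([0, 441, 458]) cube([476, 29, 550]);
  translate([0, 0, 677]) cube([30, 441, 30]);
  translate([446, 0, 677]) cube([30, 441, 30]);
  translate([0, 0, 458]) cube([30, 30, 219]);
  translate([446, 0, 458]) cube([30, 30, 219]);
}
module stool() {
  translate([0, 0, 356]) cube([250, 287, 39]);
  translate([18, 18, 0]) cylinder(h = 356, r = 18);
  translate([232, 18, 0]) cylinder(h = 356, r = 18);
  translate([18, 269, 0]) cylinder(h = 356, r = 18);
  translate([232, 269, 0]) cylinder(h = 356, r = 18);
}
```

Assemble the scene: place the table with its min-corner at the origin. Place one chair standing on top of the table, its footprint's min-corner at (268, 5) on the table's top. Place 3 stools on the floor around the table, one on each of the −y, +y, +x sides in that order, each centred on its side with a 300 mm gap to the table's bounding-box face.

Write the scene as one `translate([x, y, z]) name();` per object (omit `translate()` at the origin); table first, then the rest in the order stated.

table();
translate([268, 5, 765]) chair();
translate([368, -587, 0]) stool();
translate([368, 883, 0]) stool();
translate([1286, 148, 0]) stool();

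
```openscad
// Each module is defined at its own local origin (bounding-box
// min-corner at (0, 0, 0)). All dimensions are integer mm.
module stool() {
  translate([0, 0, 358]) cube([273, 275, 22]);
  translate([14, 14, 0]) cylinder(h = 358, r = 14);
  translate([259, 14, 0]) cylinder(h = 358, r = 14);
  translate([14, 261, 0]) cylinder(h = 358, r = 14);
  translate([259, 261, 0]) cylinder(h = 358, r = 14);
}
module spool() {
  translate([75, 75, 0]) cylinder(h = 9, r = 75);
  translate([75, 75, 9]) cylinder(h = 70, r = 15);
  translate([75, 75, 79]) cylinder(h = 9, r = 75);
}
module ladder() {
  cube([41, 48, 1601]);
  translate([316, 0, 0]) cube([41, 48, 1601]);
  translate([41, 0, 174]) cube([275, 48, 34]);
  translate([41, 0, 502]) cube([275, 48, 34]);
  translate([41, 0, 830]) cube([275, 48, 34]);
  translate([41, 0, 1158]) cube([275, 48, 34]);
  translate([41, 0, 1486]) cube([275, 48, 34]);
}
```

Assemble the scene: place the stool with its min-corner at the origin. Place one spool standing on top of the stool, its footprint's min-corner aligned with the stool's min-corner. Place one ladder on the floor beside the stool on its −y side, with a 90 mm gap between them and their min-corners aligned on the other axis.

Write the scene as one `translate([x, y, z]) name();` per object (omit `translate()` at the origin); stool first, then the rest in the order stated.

stool();
translate([0, 0, 380]) spool();
translate([0, -138, 0]) ladder();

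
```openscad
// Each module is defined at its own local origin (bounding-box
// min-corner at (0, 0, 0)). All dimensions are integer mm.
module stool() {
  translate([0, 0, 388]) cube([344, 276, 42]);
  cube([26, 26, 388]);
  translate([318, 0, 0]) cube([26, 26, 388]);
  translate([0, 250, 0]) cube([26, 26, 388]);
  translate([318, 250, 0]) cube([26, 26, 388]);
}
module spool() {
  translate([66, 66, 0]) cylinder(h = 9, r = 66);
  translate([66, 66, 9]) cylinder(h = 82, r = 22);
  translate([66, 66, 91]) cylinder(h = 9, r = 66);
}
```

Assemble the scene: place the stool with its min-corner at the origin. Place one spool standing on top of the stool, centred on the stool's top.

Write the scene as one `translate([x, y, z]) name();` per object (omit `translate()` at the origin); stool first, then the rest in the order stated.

stool();
translate([106, 72, 430]) spool();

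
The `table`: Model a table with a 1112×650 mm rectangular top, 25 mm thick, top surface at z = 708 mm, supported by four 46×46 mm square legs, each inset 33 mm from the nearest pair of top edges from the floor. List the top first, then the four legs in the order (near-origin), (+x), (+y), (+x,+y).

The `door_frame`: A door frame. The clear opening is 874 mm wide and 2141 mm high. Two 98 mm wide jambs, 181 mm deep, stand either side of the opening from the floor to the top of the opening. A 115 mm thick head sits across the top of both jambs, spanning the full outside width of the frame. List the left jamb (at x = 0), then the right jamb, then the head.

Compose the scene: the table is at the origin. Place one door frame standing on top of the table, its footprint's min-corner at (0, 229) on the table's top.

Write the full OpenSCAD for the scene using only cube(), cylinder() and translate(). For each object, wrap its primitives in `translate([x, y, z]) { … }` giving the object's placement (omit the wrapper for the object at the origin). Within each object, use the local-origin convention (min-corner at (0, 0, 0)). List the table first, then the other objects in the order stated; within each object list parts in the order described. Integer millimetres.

translate([0, 0, 683]) cube([1112, 650, 25]);
translate([33, 33, 0]) cube([46, 46, 683]);
translate([1033, 33, 0]) cube([46, 46, 683]);
translate([33, 571, 0]) cube([46, 46, 683]);
translate([1033, 571, 0]) cube([46, 46, 683]);
translate([0, 229, 708]) {
  cube([98, 181, 2141]);
  translate([972, 0, 0]) cube([98, 181, 2141]);
  translate([0, 0, 2141]) cube([1070, 181, 115]);
}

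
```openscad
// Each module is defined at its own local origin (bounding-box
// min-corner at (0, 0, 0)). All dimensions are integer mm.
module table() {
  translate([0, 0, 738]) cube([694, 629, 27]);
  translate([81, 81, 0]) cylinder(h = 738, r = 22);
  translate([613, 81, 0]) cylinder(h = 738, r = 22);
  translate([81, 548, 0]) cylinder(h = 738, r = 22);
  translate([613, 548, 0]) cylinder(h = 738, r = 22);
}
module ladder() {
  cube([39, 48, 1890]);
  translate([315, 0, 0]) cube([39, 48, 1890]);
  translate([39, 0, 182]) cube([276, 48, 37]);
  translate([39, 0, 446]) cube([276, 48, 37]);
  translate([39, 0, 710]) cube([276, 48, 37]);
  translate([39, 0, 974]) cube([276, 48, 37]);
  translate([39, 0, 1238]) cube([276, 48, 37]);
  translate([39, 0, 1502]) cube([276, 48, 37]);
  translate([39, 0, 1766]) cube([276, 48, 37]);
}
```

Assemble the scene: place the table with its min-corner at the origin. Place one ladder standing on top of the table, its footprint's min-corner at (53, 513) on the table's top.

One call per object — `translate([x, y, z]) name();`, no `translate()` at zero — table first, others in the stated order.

table();
translate([53, 513, 765]) ladder();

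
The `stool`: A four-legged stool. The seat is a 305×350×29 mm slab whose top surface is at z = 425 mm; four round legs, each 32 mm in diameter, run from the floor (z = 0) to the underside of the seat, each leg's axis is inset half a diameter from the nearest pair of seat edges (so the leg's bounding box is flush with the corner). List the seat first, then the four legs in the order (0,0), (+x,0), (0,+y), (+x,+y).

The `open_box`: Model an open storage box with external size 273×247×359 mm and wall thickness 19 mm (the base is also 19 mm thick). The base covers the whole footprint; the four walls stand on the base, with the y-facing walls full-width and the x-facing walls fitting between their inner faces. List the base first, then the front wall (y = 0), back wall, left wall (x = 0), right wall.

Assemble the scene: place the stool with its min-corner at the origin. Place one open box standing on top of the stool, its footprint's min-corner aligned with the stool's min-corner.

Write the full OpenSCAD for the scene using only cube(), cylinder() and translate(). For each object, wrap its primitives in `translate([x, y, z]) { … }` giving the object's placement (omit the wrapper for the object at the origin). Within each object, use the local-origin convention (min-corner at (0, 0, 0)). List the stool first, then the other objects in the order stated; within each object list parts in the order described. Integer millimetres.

translate([0, 0, 396]) cube([305, 350, 29]);
translate([16, 16, 0]) cylinder(h = 396, r = 16);
translate([289, 16, 0]) cylinder(h = 396, r = 16);
translate([16, 334, 0]) cylinder(h = 396, r = 16);
translate([289, 334, 0]) cylinder(h = 396, r = 16);
translate([0, 0, 425]) {
  cube([273, 247, 19]);
  translate([0, 0, 19]) cube([273, 19, 340]);
  translate([0, 228, 19]) cube([273, 19, 340]);
  translate([0, 19, 19]) cube([19, 209, 340]);
  translate([254, 19, 19]) cube([19, 209, 340]);
}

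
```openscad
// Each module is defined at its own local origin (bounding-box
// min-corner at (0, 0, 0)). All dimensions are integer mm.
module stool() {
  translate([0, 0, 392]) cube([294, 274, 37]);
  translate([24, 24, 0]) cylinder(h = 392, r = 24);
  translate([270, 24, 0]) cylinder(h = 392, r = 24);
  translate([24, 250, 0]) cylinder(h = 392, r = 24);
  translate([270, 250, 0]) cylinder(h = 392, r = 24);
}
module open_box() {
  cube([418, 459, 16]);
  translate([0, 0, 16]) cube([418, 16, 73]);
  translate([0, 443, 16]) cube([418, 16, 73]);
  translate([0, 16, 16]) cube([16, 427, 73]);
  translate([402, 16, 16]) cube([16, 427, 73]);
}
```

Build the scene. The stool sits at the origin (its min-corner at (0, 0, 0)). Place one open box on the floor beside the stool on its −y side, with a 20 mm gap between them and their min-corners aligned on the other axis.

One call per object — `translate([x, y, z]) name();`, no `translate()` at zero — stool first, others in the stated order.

stool();
translate([0, -479, 0]) open_box();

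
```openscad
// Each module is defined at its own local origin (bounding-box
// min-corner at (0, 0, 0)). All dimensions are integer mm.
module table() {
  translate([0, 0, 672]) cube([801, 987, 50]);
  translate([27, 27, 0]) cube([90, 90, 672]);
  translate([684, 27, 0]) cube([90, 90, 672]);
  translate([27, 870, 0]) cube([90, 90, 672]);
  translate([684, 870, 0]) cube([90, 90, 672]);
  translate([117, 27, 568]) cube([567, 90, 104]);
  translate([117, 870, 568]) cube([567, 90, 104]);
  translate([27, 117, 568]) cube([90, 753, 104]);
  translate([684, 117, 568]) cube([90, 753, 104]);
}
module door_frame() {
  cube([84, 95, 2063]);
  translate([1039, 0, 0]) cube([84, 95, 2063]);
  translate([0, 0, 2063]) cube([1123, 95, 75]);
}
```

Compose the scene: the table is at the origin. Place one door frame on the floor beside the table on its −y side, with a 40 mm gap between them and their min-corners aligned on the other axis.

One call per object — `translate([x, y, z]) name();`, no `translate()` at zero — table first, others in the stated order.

table();
translate([0, -135, 0]) door_frame();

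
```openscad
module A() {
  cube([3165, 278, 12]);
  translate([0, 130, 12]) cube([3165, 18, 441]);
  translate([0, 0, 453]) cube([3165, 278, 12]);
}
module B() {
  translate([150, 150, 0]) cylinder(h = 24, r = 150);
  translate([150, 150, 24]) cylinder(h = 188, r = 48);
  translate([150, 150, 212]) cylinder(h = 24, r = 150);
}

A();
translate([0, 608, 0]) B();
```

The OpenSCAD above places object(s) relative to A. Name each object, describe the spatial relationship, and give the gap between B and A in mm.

A is an I-beam. B is a spool. The spool is on the floor beside the I-beam on its +y side. The gap between the spool and the I-beam is 330 mm.

The spool's nearest face is 330 mm from the I-beam's +y face.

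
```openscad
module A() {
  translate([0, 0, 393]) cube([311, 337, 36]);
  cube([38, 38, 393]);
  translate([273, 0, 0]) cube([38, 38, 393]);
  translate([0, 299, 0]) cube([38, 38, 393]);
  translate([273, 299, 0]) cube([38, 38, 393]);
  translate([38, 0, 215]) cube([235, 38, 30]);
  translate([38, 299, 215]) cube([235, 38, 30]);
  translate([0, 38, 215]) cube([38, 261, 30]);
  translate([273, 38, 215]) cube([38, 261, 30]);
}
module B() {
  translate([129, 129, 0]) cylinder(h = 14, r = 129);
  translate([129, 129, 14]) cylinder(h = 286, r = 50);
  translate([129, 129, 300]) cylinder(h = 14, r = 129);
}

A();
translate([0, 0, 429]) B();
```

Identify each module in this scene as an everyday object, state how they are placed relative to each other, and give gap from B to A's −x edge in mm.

A is a stool. B is a spool. The spool is on top of the stool. The gap from the spool to the stool's −x edge is 0 mm.

The spool's min-x is at 0; the stool's min-x is 0; gap = 0 mm.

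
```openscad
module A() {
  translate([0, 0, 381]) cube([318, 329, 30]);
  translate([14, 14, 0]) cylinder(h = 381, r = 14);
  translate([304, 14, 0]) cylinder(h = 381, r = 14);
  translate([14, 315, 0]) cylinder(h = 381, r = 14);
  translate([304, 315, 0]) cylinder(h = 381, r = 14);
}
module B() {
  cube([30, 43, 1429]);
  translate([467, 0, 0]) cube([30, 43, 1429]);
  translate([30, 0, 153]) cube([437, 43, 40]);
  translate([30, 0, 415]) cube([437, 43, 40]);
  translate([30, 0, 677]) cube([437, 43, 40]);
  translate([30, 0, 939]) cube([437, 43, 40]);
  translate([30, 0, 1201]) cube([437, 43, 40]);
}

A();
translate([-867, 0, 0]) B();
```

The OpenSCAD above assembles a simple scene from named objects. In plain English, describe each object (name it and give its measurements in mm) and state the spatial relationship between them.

A is a simple wooden stool: a rectangular seat 318 mm (x) by 329 mm (y), 30 mm thick, top face at z = 411 mm, on four round legs, each 28 mm in diameter. The legs rest on z = 0, each leg's axis is inset half a diameter from the nearest pair of seat edges (so the leg's bounding box is flush with the corner).

B is a straight ladder. Two 30×43 mm vertical rails, 1429 mm tall, stand 497 mm apart (outside-to-outside) with their front faces coplanar on the −y side. 5 rungs, each 43 mm deep and 40 mm tall, span between the inner faces of the rails, front faces flush with the rails. The lowest rung's underside is at z = 153 mm and rungs are spaced 262 mm apart (underside to underside).

The ladder is on the floor beside the stool on its −x side.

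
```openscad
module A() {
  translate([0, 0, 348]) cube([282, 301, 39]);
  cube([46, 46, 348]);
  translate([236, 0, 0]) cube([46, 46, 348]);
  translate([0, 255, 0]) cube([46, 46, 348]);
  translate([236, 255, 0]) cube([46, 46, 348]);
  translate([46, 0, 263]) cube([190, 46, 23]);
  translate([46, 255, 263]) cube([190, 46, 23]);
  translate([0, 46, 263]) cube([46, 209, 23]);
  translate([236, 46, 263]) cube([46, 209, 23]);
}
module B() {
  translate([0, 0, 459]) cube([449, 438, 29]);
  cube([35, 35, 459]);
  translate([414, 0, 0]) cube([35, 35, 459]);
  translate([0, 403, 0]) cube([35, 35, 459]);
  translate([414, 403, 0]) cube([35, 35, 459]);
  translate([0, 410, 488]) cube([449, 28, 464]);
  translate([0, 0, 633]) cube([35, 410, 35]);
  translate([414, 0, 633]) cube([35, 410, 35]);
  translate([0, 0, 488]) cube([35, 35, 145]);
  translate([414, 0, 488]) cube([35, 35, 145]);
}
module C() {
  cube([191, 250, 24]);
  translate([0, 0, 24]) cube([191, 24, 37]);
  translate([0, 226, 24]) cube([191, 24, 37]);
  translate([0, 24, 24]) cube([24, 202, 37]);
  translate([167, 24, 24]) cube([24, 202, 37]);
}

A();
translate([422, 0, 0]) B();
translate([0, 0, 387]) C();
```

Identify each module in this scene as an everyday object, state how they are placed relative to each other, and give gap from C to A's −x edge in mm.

A is a stool. B is a chair. C is an open box. The chair is on the floor beside the stool on its +x side. The open box is on top of the stool. The gap from the open box to the stool's −x edge is 0 mm.

The open box's min-x is at 0; the stool's min-x is 0; gap = 0 mm.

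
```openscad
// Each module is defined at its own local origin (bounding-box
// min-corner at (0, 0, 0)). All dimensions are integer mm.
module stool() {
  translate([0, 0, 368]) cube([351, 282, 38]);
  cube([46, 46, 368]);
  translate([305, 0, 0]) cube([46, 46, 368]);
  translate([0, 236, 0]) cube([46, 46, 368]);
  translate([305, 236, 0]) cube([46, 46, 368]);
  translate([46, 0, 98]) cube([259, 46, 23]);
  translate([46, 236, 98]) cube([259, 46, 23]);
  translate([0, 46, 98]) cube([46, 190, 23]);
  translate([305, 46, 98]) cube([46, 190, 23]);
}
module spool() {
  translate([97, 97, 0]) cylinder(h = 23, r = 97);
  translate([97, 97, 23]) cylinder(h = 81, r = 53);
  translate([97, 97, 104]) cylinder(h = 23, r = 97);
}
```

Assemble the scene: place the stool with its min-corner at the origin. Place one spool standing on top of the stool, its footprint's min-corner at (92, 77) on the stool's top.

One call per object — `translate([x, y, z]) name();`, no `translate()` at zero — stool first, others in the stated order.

stool();
translate([92, 77, 406]) spool();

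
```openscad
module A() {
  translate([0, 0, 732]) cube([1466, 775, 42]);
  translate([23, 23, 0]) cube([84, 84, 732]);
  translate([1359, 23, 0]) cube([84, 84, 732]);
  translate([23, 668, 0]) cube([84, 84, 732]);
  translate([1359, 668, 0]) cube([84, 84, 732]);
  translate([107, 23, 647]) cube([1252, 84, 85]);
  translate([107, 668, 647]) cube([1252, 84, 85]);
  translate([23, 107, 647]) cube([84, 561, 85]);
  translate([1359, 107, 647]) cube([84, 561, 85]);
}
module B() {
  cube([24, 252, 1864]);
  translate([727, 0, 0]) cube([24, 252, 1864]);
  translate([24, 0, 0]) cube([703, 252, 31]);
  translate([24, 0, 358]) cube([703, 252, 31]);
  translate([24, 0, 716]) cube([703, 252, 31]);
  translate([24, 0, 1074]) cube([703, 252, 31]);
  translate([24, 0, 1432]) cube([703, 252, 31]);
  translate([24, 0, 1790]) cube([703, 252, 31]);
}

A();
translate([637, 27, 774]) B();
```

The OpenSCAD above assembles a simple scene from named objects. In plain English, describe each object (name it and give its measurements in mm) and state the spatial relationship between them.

A is a rectangular dining table. The top is 1466×775×42 mm with its upper surface at z = 774 mm. It stands on four 84×84 mm square legs, each inset 23 mm from the nearest pair of top edges, running from the floor to the underside of the top. Four apron rails, 84 mm thick and 85 mm tall, run between adjacent legs with their top edges flush with the underside of the top and their outer faces flush with the legs' outer faces.

B is a bookshelf 751 mm wide overall, 252 mm deep and 1864 mm tall. The two sides are 24 mm thick vertical panels. 6 horizontal shelves of 31 mm thickness span between the inner faces of the sides; the lowest shelf sits on the floor and shelves are stacked with a clear vertical gap of 327 mm between each pair.

The bookshelf is on top of the table.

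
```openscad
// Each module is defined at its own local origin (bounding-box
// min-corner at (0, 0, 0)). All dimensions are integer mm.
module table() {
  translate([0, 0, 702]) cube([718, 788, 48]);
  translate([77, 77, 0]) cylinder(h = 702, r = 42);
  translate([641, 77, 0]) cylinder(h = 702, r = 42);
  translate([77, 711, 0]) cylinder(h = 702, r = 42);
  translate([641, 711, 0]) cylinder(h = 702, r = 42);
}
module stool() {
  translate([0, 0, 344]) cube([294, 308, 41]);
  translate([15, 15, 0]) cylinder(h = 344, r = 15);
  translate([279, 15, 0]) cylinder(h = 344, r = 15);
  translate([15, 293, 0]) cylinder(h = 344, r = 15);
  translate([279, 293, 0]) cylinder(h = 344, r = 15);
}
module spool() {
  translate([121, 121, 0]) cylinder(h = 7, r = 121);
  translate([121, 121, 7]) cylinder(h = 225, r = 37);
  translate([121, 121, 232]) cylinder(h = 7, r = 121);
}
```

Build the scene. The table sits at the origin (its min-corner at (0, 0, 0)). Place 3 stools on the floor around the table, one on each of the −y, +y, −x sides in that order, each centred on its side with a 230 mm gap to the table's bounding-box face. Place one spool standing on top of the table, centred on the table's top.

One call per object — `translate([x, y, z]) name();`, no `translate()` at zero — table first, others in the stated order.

table();
translate([212, -538, 0]) stool();
translate([212, 1018, 0]) stool();
translate([-524, 240, 0]) stool();
translate([238, 273, 750]) spool();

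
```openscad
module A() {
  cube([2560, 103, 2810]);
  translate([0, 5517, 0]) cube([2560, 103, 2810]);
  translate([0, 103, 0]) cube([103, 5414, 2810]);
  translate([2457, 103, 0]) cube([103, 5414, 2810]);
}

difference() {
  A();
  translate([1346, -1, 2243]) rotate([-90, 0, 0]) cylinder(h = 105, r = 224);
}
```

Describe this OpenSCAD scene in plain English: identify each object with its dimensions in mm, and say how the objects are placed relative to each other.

A is the wall frame of a small rectangular building: four walls, each 2810 mm tall and 103 mm thick, enclosing a footprint 2560 mm (x) by 5620 mm (y) outside-to-outside, with no floor or roof. The front and back walls (the −y and +y sides) span the full width; the two side walls fit between them.

The house frame has a circular hole of radius 224 mm through its front wall, centred at (x = 1346, z = 2243).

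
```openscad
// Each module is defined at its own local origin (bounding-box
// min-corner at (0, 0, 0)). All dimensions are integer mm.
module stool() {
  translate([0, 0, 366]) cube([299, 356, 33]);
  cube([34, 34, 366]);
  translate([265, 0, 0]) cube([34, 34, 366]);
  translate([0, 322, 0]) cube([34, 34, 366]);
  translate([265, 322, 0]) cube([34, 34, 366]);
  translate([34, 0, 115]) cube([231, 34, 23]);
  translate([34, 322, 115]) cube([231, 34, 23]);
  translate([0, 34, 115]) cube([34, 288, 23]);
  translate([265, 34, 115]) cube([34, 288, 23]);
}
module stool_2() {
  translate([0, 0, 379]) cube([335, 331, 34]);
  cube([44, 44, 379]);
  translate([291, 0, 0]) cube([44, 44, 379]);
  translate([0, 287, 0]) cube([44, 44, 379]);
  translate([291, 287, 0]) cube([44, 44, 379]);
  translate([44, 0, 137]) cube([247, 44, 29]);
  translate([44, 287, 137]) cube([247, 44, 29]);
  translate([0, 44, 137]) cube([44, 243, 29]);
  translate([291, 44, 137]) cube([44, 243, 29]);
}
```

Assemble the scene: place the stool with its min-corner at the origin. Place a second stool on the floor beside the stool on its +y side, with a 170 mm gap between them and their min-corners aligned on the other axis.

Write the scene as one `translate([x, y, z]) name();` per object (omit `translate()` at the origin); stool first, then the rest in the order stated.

stool();
translate([0, 526, 0]) stool_2();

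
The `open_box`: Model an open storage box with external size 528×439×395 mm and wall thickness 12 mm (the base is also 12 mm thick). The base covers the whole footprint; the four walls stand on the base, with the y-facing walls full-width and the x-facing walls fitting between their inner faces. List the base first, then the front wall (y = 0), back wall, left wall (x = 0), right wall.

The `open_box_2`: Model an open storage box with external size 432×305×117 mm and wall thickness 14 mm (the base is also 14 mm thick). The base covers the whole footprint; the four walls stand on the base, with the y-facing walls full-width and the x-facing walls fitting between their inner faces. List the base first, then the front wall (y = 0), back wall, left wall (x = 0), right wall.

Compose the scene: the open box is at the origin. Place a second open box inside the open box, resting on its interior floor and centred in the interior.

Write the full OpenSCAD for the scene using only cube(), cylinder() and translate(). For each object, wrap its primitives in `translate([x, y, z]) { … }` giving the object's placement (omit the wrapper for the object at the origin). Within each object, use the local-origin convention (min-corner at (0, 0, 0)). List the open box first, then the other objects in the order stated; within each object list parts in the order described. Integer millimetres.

cube([528, 439, 12]);
translate([0, 0, 12]) cube([528, 12, 383]);
translate([0, 427, 12]) cube([528, 12, 383]);
translate([0, 12, 12]) cube([12, 415, 383]);
translate([516, 12, 12]) cube([12, 415, 383]);
translate([48, 67, 12]) {
  cube([432, 305, 14]);
  translate([0, 0, 14]) cube([432, 14, 103]);
  translate([0, 291, 14]) cube([432, 14, 103]);
  translate([0, 14, 14]) cube([14, 277, 103]);
  translate([418, 14, 14]) cube([14, 277, 103]);
}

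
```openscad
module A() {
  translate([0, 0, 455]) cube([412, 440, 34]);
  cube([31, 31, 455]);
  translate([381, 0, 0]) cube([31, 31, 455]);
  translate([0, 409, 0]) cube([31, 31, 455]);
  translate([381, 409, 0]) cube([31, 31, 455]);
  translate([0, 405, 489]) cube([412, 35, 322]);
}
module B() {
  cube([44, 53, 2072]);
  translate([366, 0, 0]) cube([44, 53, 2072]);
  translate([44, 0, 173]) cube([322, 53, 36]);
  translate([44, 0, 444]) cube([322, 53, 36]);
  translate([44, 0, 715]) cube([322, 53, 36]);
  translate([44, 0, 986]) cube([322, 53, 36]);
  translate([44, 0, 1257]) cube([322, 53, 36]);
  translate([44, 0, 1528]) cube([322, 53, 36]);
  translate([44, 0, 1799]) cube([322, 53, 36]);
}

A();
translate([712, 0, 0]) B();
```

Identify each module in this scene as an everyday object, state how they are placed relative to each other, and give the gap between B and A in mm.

A is a chair. B is a ladder. The ladder is on the floor beside the chair on its +x side. The gap between the ladder and the chair is 300 mm.

The ladder's nearest face is 300 mm from the chair's +x face.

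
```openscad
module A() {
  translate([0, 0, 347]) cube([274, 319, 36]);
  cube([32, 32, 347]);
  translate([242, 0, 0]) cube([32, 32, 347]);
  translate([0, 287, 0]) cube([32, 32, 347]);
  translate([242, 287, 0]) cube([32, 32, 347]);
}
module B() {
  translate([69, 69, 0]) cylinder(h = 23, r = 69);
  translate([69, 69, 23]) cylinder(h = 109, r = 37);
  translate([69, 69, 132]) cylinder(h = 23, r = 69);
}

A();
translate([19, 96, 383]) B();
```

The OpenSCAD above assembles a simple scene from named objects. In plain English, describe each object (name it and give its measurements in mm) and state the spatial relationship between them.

A is a simple wooden stool: a rectangular seat 274 mm (x) by 319 mm (y), 36 mm thick, top face at z = 383 mm, on four square legs, each 32×32 mm in cross-section. The legs rest on z = 0, each flush with a corner of the seat.

B is a spool: two coaxial disc flanges of radius 69 mm and thickness 23 mm, joined by a core cylinder of radius 37 mm and height 109 mm. The lower flange rests on z = 0 and the three cylinders share a vertical axis.

The spool is on top of the stool.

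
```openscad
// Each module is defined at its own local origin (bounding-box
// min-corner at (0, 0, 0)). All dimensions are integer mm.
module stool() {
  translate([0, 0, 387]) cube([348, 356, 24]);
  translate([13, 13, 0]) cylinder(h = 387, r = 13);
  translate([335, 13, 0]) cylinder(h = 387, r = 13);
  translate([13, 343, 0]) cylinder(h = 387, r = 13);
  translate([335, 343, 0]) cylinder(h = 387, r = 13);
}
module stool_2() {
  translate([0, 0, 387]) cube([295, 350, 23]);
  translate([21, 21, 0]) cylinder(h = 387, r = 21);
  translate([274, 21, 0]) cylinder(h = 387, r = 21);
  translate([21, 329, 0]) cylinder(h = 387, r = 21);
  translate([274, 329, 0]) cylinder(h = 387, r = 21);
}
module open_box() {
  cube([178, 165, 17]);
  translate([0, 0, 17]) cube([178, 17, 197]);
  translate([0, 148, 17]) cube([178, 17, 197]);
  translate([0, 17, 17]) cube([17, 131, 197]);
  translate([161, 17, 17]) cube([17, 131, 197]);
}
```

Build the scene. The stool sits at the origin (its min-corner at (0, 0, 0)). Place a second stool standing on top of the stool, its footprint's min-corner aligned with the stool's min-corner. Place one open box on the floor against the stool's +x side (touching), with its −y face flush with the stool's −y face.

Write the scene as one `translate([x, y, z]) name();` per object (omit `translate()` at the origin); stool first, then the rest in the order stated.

stool();
translate([0, 0, 411]) stool_2();
translate([348, 0, 0]) open_box();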